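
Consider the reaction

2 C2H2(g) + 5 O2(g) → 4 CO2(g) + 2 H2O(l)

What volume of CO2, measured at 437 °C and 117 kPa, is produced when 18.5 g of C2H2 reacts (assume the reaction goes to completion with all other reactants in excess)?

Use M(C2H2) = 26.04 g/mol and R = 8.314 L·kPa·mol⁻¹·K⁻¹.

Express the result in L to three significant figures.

n(C2H2) = 18.50 / 26.04 = 0.7104 mol
n(CO2) = (4/2) × 0.7104 = 1.421 mol
V = nRT/P = 1.421 × 8.314 × 710.15 / 117 = 71.71 L

71.7 L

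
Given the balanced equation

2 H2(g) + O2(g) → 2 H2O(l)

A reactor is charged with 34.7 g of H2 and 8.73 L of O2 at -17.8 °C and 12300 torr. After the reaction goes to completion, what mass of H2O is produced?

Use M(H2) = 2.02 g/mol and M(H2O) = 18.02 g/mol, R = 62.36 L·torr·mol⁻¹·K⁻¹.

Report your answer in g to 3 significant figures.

n(H2) = 34.7 / 2.02 = 17.18 mol
n(O2) = PV/RT = (12300 × 8.73) / (62.36 × 255.35) = 6.743 mol
For 17.18 mol H2, stoichiometry requires (1/2) × 17.18 = 8.590 mol O2; 6.743 mol is available, so O2 is limiting.
n(H2O) = (2/1) × 6.743 = 13.49 mol
m(H2O) = 13.49 × 18.02 = 243.1 g

243 g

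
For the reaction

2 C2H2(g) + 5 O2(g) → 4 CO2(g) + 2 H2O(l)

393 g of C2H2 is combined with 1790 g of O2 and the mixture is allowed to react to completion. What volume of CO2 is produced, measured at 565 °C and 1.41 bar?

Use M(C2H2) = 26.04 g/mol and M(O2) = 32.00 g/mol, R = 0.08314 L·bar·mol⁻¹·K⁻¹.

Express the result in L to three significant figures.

1490 L

n(C2H2) = 393 / 26.04 = 15.09 mol
n(O2) = 1790 / 32.00 = 55.94 mol
For 15.09 mol C2H2, stoichiometry requires (5/2) × 15.09 = 37.73 mol O2; 55.94 mol is available, so C2H2 is limiting.
n(CO2) = (4/2) × 15.09 = 30.18 mol
V(CO2) = nRT/P = 30.18 × 0.08314 × 838.15 / 1.41 = 1492 L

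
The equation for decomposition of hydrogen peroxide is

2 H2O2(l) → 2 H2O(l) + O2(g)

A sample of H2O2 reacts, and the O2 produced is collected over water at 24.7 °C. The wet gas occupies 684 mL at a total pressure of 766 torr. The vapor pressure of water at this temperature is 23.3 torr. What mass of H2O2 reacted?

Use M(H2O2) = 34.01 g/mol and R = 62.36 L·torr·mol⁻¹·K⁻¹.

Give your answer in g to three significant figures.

P(O2) = 766 − 23.3 = 742.7 torr
n(O2) = PV/RT = (742.7 × 0.6840) / (62.36 × 297.85) = 0.02735 mol
n(H2O2) = (2/1) × 0.02735 = 0.05470 mol
m(H2O2) = 0.05470 × 34.01 = 1.860 g

1.86 g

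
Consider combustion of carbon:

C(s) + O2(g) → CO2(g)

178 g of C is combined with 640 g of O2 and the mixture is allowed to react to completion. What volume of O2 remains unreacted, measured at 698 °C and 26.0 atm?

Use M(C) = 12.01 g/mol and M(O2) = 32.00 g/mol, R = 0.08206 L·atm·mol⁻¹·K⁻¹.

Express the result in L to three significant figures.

15.9 L

n(C) = 178 / 12.01 = 14.82 mol
n(O2) = 640 / 32.00 = 20.00 mol
For 14.82 mol C, stoichiometry requires (1/1) × 14.82 = 14.82 mol O2; 20.00 mol is available, so C is limiting.
n(O2) consumed = (1/1) × 14.82 = 14.82 mol; remaining = 20.00 − 14.82 = 5.180 mol
V(O2) = nRT/P = 5.180 × 0.08206 × 971.15 / 26.0 = 15.88 L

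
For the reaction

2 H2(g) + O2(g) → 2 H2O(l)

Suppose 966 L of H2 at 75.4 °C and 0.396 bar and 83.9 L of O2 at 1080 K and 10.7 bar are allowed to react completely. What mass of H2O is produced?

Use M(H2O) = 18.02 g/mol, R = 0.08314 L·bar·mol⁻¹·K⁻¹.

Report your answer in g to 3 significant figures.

238 g

n(H2) = PV/RT = (0.396 × 966) / (0.08314 × 348.55) = 13.20 mol
n(O2) = PV/RT = (10.7 × 83.9) / (0.08314 × 1080) = 9.998 mol
For 13.20 mol H2, stoichiometry requires (1/2) × 13.20 = 6.600 mol O2; 9.998 mol is available, so H2 is limiting.
n(H2O) = (2/2) × 13.20 = 13.20 mol
m(H2O) = 13.20 × 18.02 = 237.9 g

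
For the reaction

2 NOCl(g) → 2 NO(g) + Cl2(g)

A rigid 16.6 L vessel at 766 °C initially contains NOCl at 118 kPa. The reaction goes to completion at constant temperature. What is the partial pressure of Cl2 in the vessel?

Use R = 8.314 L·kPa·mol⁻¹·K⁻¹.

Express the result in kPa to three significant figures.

59.0 kPa

n(NOCl)₀ = PV/RT = (118 × 16.6) / (8.314 × 1039.15) = 0.2267 mol
n(Cl2) = (1/2) × 0.2267 = 0.1134 mol
P(Cl2) = nRT/V = 0.1134 × 8.314 × 1039.15 / 16.6 = 59.02 kPa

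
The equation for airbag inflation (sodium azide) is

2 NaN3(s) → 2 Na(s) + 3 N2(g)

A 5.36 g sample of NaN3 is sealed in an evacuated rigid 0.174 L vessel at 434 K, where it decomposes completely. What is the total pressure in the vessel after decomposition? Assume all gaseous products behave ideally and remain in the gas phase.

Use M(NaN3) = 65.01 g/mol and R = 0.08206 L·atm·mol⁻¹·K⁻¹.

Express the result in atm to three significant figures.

n(NaN3) = 5.36 / 65.01 = 0.08245 mol
n(gas produced) = (3/2) × 0.08245 = 0.1237 mol
P = nRT/V = 0.1237 × 0.08206 × 434 / 0.174 = 25.32 atm

25.3 atm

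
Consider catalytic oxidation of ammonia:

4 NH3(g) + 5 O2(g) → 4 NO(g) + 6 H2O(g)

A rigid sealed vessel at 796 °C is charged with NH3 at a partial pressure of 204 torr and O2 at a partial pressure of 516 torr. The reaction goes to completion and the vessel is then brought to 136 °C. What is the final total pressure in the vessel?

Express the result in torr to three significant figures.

295 torr

Because the vessel is rigid and T is held at 796 °C, work the stoichiometry in partial pressures (P_i = n_iRT/V).
P(O2) required for 204 torr of NH3 = (5/4) × 204 = 255.0 torr; available 516 torr, so NH3 is limiting.
P(O2) remaining = 516 − (5/4) × 204 = 261.0 torr
P(gaseous products) = (4+6)/4 × 204 = 510.0 torr
P_total at 796 °C = 261.0 + 510.0 = 771.0 torr
Scaling to 136 °C: P = 771.0 × 409.15/1069.15 = 295.1 torr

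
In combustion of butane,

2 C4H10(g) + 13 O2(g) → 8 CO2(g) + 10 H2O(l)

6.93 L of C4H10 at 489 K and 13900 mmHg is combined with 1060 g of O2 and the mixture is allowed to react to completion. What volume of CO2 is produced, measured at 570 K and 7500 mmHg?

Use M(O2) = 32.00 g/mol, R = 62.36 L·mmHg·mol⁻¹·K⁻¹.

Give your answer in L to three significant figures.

n(C4H10) = PV/RT = (13900 × 6.93) / (62.36 × 489) = 3.159 mol
n(O2) = 1060 / 32.00 = 33.12 mol
For 3.159 mol C4H10, stoichiometry requires (13/2) × 3.159 = 20.53 mol O2; 33.12 mol is available, so C4H10 is limiting.
n(CO2) = (8/2) × 3.159 = 12.64 mol
V(CO2) = nRT/P = 12.64 × 62.36 × 570 / 7500 = 59.91 L

59.9 L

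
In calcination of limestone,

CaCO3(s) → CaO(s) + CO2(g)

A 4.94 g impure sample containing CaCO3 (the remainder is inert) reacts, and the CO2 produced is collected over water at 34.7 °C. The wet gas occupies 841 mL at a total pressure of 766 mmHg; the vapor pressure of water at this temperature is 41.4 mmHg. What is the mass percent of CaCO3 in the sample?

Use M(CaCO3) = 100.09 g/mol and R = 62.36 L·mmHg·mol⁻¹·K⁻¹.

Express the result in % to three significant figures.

P(CO2) = 766 − 41.4 = 724.6 mmHg
n(CO2) = PV/RT = (724.6 × 0.8410) / (62.36 × 307.85) = 0.03174 mol
n(CaCO3) = (1/1) × 0.03174 = 0.03174 mol
m(CaCO3) = 0.03174 × 100.09 = 3.177 g
%CaCO3 = 3.177 / 4.94 × 100 = 64.31%

64.3 %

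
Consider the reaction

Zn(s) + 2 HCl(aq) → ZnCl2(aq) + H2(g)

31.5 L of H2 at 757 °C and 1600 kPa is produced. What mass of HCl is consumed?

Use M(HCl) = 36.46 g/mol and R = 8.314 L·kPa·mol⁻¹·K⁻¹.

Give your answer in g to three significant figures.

n(H2) = PV/RT = (1600 × 31.5) / (8.314 × 1030.15) = 5.885 mol
n(HCl) = (2/1) × 5.885 = 11.77 mol
m(HCl) = 11.77 × 36.46 = 429.1 g

429 g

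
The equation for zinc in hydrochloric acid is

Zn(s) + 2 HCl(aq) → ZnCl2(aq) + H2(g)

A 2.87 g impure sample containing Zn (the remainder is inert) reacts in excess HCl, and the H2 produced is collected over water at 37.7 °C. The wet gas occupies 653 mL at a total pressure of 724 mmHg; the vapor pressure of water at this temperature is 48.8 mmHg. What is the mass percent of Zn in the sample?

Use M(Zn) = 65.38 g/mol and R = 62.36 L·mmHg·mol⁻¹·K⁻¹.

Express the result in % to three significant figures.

P(H2) = 724 − 48.8 = 675.2 mmHg
n(H2) = PV/RT = (675.2 × 0.6530) / (62.36 × 310.85) = 0.02275 mol
n(Zn) = (1/1) × 0.02275 = 0.02275 mol
m(Zn) = 0.02275 × 65.38 = 1.487 g
%Zn = 1.487 / 2.87 × 100 = 51.81%

51.8 %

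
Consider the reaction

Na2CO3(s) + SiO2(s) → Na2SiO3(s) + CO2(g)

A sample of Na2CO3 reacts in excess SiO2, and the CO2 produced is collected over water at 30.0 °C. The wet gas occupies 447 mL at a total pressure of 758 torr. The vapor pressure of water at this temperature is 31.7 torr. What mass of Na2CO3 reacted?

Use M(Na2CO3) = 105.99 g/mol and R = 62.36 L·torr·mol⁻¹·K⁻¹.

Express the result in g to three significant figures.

1.82 g

P(CO2) = 758 − 31.7 = 726.3 torr
n(CO2) = PV/RT = (726.3 × 0.4470) / (62.36 × 303.15) = 0.01717 mol
n(Na2CO3) = (1/1) × 0.01717 = 0.01717 mol
m(Na2CO3) = 0.01717 × 105.99 = 1.820 g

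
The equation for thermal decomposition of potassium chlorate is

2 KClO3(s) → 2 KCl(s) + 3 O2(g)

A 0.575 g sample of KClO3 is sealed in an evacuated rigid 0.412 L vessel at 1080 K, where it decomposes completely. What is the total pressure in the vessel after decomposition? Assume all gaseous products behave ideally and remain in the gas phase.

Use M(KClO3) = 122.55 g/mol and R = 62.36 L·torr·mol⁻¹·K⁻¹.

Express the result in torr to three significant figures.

n(KClO3) = 0.575 / 122.55 = 0.004692 mol
n(gas produced) = (3/2) × 0.004692 = 0.007038 mol
P = nRT/V = 0.007038 × 62.36 × 1080 / 0.412 = 1150 torr

1150 torr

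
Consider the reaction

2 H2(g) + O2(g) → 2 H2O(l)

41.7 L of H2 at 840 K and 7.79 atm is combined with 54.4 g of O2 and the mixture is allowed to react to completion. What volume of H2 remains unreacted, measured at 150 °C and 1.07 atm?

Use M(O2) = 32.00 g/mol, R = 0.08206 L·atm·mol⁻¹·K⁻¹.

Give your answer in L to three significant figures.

n(H2) = PV/RT = (7.79 × 41.7) / (0.08206 × 840) = 4.713 mol
n(O2) = 54.4 / 32.00 = 1.700 mol
For 4.713 mol H2, stoichiometry requires (1/2) × 4.713 = 2.357 mol O2; 1.700 mol is available, so O2 is limiting.
n(H2) consumed = (2/1) × 1.700 = 3.400 mol; remaining = 4.713 − 3.400 = 1.313 mol
V(H2) = nRT/P = 1.313 × 0.08206 × 423.15 / 1.07 = 42.61 L

42.6 L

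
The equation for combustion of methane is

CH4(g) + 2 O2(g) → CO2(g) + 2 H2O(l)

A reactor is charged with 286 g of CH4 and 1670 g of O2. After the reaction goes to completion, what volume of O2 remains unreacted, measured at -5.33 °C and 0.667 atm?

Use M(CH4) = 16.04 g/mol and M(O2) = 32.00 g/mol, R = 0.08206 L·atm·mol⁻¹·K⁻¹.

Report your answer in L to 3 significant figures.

n(CH4) = 286 / 16.04 = 17.83 mol
n(O2) = 1670 / 32.00 = 52.19 mol
For 17.83 mol CH4, stoichiometry requires (2/1) × 17.83 = 35.66 mol O2; 52.19 mol is available, so CH4 is limiting.
n(O2) consumed = (2/1) × 17.83 = 35.66 mol; remaining = 52.19 − 35.66 = 16.53 mol
V(O2) = nRT/P = 16.53 × 0.08206 × 267.82 / 0.667 = 544.7 L

545 L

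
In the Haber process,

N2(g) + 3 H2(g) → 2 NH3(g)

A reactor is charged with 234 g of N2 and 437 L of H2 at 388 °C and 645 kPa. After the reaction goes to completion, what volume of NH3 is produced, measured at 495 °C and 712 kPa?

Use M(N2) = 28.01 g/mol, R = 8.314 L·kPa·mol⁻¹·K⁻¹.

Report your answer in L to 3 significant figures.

150 L

n(N2) = 234 / 28.01 = 8.354 mol
n(H2) = PV/RT = (645 × 437) / (8.314 × 661.15) = 51.28 mol
For 8.354 mol N2, stoichiometry requires (3/1) × 8.354 = 25.06 mol H2; 51.28 mol is available, so N2 is limiting.
n(NH3) = (2/1) × 8.354 = 16.71 mol
V(NH3) = nRT/P = 16.71 × 8.314 × 768.15 / 712 = 149.9 L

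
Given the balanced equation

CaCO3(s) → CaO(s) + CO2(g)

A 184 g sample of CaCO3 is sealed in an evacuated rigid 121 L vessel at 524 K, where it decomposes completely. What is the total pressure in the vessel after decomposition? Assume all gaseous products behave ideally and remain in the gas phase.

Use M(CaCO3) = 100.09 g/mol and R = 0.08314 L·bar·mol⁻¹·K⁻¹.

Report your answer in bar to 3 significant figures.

n(CaCO3) = 184 / 100.09 = 1.838 mol
n(gas produced) = (1/1) × 1.838 = 1.838 mol
P = nRT/V = 1.838 × 0.08314 × 524 / 121 = 0.6618 bar

0.662 bar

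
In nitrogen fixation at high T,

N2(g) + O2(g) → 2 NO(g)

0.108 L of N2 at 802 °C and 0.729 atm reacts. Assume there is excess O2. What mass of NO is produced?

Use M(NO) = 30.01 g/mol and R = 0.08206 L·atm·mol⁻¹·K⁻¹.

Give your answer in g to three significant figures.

0.0536 g

n(N2) = PV/RT = (0.729 × 0.108) / (0.08206 × 1075.15) = 0.0008924 mol
n(NO) = (2/1) × 0.0008924 = 0.001785 mol
m(NO) = 0.001785 × 30.01 = 0.05357 g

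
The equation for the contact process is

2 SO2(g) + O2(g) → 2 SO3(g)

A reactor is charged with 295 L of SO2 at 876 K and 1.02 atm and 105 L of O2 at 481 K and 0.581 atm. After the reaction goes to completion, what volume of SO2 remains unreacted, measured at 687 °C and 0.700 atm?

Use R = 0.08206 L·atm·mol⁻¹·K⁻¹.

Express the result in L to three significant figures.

123 L

n(SO2) = PV/RT = (1.02 × 295) / (0.08206 × 876) = 4.186 mol
n(O2) = PV/RT = (0.581 × 105) / (0.08206 × 481) = 1.546 mol
For 4.186 mol SO2, stoichiometry requires (1/2) × 4.186 = 2.093 mol O2; 1.546 mol is available, so O2 is limiting.
n(SO2) consumed = (2/1) × 1.546 = 3.092 mol; remaining = 4.186 − 3.092 = 1.094 mol
V(SO2) = nRT/P = 1.094 × 0.08206 × 960.15 / 0.700 = 123.1 L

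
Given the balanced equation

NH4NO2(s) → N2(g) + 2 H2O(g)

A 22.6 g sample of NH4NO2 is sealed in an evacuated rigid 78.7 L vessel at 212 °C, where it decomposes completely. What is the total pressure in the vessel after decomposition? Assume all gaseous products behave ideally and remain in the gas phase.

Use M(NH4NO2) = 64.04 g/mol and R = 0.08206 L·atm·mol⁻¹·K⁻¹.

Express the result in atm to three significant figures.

n(NH4NO2) = 22.6 / 64.04 = 0.3529 mol
n(gas produced) = (3/1) × 0.3529 = 1.059 mol
P = nRT/V = 1.059 × 0.08206 × 485.15 / 78.7 = 0.5357 atm

0.536 atm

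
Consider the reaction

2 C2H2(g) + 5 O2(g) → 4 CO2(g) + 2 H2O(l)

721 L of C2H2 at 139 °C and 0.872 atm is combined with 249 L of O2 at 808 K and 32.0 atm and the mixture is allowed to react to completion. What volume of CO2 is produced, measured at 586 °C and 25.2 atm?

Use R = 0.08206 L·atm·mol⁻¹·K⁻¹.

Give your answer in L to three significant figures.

n(C2H2) = PV/RT = (0.872 × 721) / (0.08206 × 412.15) = 18.59 mol
n(O2) = PV/RT = (32.0 × 249) / (0.08206 × 808) = 120.2 mol
For 18.59 mol C2H2, stoichiometry requires (5/2) × 18.59 = 46.48 mol O2; 120.2 mol is available, so C2H2 is limiting.
n(CO2) = (4/2) × 18.59 = 37.18 mol
V(CO2) = nRT/P = 37.18 × 0.08206 × 859.15 / 25.2 = 104.0 L

104 L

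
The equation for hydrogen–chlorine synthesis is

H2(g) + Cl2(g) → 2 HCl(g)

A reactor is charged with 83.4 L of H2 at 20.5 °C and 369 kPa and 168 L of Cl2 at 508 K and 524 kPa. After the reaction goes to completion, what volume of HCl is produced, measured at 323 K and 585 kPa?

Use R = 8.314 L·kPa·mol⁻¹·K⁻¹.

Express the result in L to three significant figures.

n(H2) = PV/RT = (369 × 83.4) / (8.314 × 293.65) = 12.61 mol
n(Cl2) = PV/RT = (524 × 168) / (8.314 × 508) = 20.84 mol
For 12.61 mol H2, stoichiometry requires (1/1) × 12.61 = 12.61 mol Cl2; 20.84 mol is available, so H2 is limiting.
n(HCl) = (2/1) × 12.61 = 25.22 mol
V(HCl) = nRT/P = 25.22 × 8.314 × 323 / 585 = 115.8 L

116 L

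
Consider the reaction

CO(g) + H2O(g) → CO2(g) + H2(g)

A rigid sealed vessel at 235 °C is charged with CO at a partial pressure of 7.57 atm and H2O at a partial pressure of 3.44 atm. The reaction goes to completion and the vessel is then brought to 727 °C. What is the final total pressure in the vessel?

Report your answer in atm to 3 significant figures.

21.7 atm

With V and T fixed, P_i ∝ n_i, so the mole ratios apply directly to partial pressures at 235 °C.
P(H2O) required for 7.57 atm of CO = (1/1) × 7.57 = 7.570 atm; available 3.44 atm, so H2O is limiting.
P(CO) remaining = 7.57 − (1/1) × 3.44 = 4.130 atm
P(gaseous products) = (1+1)/1 × 3.44 = 6.880 atm
P_total at 235 °C = 4.130 + 6.880 = 11.01 atm
Scaling to 727 °C: P = 11.01 × 1000.15/508.15 = 21.67 atm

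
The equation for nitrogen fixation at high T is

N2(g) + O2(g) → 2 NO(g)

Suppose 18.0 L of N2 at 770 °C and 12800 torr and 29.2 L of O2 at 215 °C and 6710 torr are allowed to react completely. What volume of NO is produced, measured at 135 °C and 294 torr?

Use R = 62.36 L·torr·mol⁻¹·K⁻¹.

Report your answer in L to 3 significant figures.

n(N2) = PV/RT = (12800 × 18.0) / (62.36 × 1043.15) = 3.542 mol
n(O2) = PV/RT = (6710 × 29.2) / (62.36 × 488.15) = 6.436 mol
For 3.542 mol N2, stoichiometry requires (1/1) × 3.542 = 3.542 mol O2; 6.436 mol is available, so N2 is limiting.
n(NO) = (2/1) × 3.542 = 7.084 mol
V(NO) = nRT/P = 7.084 × 62.36 × 408.15 / 294 = 613.3 L

613 L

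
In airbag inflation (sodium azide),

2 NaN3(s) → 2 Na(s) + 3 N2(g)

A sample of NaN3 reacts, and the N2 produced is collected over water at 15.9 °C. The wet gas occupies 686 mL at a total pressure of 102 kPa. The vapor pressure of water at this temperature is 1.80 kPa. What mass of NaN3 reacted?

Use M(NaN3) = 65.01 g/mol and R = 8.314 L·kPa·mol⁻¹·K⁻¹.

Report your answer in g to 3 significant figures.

1.24 g

P(N2) = 102 − 1.80 = 100.2 kPa
n(N2) = PV/RT = (100.2 × 0.6860) / (8.314 × 289.05) = 0.02860 mol
n(NaN3) = (2/3) × 0.02860 = 0.01907 mol
m(NaN3) = 0.01907 × 65.01 = 1.240 g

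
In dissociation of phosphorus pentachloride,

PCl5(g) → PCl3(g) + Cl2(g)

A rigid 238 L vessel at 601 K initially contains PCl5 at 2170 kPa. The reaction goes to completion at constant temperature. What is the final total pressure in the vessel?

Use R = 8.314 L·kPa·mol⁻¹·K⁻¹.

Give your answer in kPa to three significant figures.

4340 kPa

At constant T and V, P ∝ n(gas): 1 mol gas → 2 mol gas.
P_final = (2/1) × 2170 = 4340 kPa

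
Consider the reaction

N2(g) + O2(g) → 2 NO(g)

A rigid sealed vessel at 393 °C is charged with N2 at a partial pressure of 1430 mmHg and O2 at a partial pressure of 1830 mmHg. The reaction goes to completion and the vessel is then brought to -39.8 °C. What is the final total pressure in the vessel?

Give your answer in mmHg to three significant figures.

Because the vessel is rigid and T is held at 393 °C, work the stoichiometry in partial pressures (P_i = n_iRT/V).
P(O2) required for 1430 mmHg of N2 = (1/1) × 1430 = 1430 mmHg; available 1830 mmHg, so N2 is limiting.
P(O2) remaining = 1830 − (1/1) × 1430 = 400.0 mmHg
P(gaseous products) = (2)/1 × 1430 = 2860 mmHg
P_total at 393 °C = 400.0 + 2860 = 3260 mmHg
Scaling to -39.8 °C: P = 3260 × 233.35/666.15 = 1142 mmHg

1140 mmHg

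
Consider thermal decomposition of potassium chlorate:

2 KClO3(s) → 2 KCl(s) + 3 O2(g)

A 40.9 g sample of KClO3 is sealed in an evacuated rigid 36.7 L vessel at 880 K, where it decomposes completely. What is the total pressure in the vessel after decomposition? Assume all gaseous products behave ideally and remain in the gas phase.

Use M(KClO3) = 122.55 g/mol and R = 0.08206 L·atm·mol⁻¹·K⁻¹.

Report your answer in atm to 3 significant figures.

n(KClO3) = 40.9 / 122.55 = 0.3337 mol
n(gas produced) = (3/2) × 0.3337 = 0.5006 mol
P = nRT/V = 0.5006 × 0.08206 × 880 / 36.7 = 0.9850 atm

0.985 atm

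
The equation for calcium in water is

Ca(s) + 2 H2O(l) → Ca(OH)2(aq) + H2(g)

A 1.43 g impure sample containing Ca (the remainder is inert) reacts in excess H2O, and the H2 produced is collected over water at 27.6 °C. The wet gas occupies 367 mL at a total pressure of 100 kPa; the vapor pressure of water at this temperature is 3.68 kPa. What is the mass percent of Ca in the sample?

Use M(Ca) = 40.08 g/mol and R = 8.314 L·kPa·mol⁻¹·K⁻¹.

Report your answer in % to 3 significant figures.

P(H2) = 100 − 3.68 = 96.32 kPa
n(H2) = PV/RT = (96.32 × 0.3670) / (8.314 × 300.75) = 0.01414 mol
n(Ca) = (1/1) × 0.01414 = 0.01414 mol
m(Ca) = 0.01414 × 40.08 = 0.5667 g
%Ca = 0.5667 / 1.43 × 100 = 39.63%

39.6 %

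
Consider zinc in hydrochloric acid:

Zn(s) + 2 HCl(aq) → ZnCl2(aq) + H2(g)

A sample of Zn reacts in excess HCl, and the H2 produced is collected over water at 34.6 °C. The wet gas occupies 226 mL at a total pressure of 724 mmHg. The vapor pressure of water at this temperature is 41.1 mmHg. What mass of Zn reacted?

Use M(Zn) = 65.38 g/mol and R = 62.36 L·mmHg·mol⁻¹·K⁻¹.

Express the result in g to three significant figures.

0.526 g

P(H2) = 724 − 41.1 = 682.9 mmHg
n(H2) = PV/RT = (682.9 × 0.2260) / (62.36 × 307.75) = 0.008042 mol
n(Zn) = (1/1) × 0.008042 = 0.008042 mol
m(Zn) = 0.008042 × 65.38 = 0.5258 g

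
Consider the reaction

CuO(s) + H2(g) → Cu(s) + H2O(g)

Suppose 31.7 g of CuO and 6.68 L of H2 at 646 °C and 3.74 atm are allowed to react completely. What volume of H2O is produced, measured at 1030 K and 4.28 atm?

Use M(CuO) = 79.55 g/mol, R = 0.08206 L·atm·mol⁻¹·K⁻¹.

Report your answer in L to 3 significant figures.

6.54 L

n(CuO) = 31.7 / 79.55 = 0.3985 mol
n(H2) = PV/RT = (3.74 × 6.68) / (0.08206 × 919.15) = 0.3312 mol
For 0.3985 mol CuO, stoichiometry requires (1/1) × 0.3985 = 0.3985 mol H2; 0.3312 mol is available, so H2 is limiting.
n(H2O) = (1/1) × 0.3312 = 0.3312 mol
V(H2O) = nRT/P = 0.3312 × 0.08206 × 1030 / 4.28 = 6.541 L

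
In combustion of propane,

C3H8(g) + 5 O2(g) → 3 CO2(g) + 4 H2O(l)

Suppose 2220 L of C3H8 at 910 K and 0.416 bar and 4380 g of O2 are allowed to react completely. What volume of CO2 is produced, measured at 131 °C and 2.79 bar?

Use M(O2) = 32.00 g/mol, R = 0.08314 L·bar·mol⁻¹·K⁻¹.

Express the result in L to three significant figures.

441 L

n(C3H8) = PV/RT = (0.416 × 2220) / (0.08314 × 910) = 12.21 mol
n(O2) = 4380 / 32.00 = 136.9 mol
For 12.21 mol C3H8, stoichiometry requires (5/1) × 12.21 = 61.05 mol O2; 136.9 mol is available, so C3H8 is limiting.
n(CO2) = (3/1) × 12.21 = 36.63 mol
V(CO2) = nRT/P = 36.63 × 0.08314 × 404.15 / 2.79 = 441.1 L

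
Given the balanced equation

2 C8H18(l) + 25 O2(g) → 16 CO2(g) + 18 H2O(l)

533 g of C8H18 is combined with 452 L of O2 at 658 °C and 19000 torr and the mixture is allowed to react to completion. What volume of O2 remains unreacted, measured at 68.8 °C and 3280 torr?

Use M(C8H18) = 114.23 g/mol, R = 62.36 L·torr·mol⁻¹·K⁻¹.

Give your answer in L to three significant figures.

n(C8H18) = 533 / 114.23 = 4.666 mol
n(O2) = PV/RT = (19000 × 452) / (62.36 × 931.15) = 147.9 mol
For 4.666 mol C8H18, stoichiometry requires (25/2) × 4.666 = 58.33 mol O2; 147.9 mol is available, so C8H18 is limiting.
n(O2) consumed = (25/2) × 4.666 = 58.33 mol; remaining = 147.9 − 58.33 = 89.57 mol
V(O2) = nRT/P = 89.57 × 62.36 × 341.95 / 3280 = 582.3 L

582 L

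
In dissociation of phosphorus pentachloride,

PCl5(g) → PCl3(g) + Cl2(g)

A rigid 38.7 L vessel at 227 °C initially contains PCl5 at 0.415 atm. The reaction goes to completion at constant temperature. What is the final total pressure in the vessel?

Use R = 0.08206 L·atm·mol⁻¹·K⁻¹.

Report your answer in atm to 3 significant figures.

At constant T and V, P ∝ n(gas): 1 mol gas → 2 mol gas.
P_final = (2/1) × 0.415 = 0.8300 atm

0.830 atm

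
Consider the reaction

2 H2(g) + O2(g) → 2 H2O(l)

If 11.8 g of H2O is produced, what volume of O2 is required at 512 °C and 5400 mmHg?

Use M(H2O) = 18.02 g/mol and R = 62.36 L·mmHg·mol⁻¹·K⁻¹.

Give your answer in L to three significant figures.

n(H2O) = 11.80 / 18.02 = 0.6548 mol
n(O2) = (1/2) × 0.6548 = 0.3274 mol
V = nRT/P = 0.3274 × 62.36 × 785.15 / 5400 = 2.969 L

2.97 L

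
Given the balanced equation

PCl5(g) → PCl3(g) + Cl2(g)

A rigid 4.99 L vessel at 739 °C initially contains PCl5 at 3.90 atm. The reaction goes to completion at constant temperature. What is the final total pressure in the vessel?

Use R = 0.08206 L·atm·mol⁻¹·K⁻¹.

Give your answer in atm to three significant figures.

At constant T and V, P ∝ n(gas): 1 mol gas → 2 mol gas.
P_final = (2/1) × 3.90 = 7.800 atm

7.80 atm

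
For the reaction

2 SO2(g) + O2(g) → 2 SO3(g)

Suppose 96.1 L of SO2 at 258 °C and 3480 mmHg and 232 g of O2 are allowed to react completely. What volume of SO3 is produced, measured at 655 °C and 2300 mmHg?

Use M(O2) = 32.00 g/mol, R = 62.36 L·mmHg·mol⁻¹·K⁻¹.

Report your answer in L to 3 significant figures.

n(SO2) = PV/RT = (3480 × 96.1) / (62.36 × 531.15) = 10.10 mol
n(O2) = 232 / 32.00 = 7.250 mol
For 10.10 mol SO2, stoichiometry requires (1/2) × 10.10 = 5.050 mol O2; 7.250 mol is available, so SO2 is limiting.
n(SO3) = (2/2) × 10.10 = 10.10 mol
V(SO3) = nRT/P = 10.10 × 62.36 × 928.15 / 2300 = 254.2 L

254 L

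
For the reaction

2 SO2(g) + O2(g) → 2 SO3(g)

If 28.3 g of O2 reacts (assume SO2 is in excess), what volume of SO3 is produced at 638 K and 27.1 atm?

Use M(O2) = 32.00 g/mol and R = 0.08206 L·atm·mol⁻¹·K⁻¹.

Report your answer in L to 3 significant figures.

n(O2) = 28.30 / 32.00 = 0.8844 mol
n(SO3) = (2/1) × 0.8844 = 1.769 mol
V = nRT/P = 1.769 × 0.08206 × 638 / 27.1 = 3.418 L

3.42 L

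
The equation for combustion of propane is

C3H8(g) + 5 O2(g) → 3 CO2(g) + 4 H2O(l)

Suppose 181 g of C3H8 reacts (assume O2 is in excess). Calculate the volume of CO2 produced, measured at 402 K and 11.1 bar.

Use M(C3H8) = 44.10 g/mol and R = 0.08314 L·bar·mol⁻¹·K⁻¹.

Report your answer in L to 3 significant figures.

n(C3H8) = 181.0 / 44.10 = 4.104 mol
n(CO2) = (3/1) × 4.104 = 12.31 mol
V = nRT/P = 12.31 × 0.08314 × 402 / 11.1 = 37.07 L

37.1 L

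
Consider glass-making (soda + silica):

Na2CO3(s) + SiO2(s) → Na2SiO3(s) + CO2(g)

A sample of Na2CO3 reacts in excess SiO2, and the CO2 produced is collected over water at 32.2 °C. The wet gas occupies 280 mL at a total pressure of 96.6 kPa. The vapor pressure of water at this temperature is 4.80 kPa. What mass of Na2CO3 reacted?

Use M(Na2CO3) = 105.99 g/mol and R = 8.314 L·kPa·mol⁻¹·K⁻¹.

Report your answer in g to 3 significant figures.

P(CO2) = 96.6 − 4.80 = 91.80 kPa
n(CO2) = PV/RT = (91.80 × 0.2800) / (8.314 × 305.35) = 0.01012 mol
n(Na2CO3) = (1/1) × 0.01012 = 0.01012 mol
m(Na2CO3) = 0.01012 × 105.99 = 1.073 g

1.07 g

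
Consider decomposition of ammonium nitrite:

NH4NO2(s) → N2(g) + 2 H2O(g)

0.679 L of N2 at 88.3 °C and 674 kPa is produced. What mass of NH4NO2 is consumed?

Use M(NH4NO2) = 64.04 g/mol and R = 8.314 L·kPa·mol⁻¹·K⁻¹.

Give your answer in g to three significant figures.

9.75 g

n(N2) = PV/RT = (674 × 0.679) / (8.314 × 361.45) = 0.1523 mol
n(NH4NO2) = (1/1) × 0.1523 = 0.1523 mol
m(NH4NO2) = 0.1523 × 64.04 = 9.753 g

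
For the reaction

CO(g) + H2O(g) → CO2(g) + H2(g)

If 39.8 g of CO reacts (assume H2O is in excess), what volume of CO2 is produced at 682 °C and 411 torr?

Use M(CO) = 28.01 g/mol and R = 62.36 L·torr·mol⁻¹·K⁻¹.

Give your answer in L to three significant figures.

206 L

n(CO) = 39.80 / 28.01 = 1.421 mol
n(CO2) = (1/1) × 1.421 = 1.421 mol
V = nRT/P = 1.421 × 62.36 × 955.15 / 411 = 205.9 L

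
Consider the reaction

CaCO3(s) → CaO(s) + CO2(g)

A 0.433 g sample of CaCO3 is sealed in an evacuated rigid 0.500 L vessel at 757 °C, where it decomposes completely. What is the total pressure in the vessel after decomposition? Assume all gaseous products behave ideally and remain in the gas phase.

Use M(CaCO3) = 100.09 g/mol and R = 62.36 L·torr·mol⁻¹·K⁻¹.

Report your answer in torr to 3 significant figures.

556 torr

n(CaCO3) = 0.433 / 100.09 = 0.004326 mol
n(gas produced) = (1/1) × 0.004326 = 0.004326 mol
P = nRT/V = 0.004326 × 62.36 × 1030.15 / 0.500 = 555.8 torr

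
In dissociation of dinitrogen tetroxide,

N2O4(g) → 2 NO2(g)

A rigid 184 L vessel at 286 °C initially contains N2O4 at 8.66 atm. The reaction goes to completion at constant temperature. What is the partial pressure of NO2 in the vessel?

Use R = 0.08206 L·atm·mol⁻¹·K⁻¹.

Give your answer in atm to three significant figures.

n(N2O4)₀ = PV/RT = (8.66 × 184) / (0.08206 × 559.15) = 34.73 mol
n(NO2) = (2/1) × 34.73 = 69.46 mol
P(NO2) = nRT/V = 69.46 × 0.08206 × 559.15 / 184 = 17.32 atm

17.3 atm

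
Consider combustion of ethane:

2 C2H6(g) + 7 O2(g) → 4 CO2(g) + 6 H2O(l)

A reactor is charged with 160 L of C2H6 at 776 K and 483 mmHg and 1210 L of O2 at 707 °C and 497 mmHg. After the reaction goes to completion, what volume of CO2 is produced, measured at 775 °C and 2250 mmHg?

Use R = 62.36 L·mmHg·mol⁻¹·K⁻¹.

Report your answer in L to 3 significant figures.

92.8 L

n(C2H6) = PV/RT = (483 × 160) / (62.36 × 776) = 1.597 mol
n(O2) = PV/RT = (497 × 1210) / (62.36 × 980.15) = 9.839 mol
For 1.597 mol C2H6, stoichiometry requires (7/2) × 1.597 = 5.590 mol O2; 9.839 mol is available, so C2H6 is limiting.
n(CO2) = (4/2) × 1.597 = 3.194 mol
V(CO2) = nRT/P = 3.194 × 62.36 × 1048.15 / 2250 = 92.79 L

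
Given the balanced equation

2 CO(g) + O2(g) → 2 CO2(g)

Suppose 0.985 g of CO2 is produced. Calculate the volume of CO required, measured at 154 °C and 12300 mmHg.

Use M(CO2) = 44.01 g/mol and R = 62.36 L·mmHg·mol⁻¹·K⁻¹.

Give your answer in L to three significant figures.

n(CO2) = 0.9850 / 44.01 = 0.02238 mol
n(CO) = (2/2) × 0.02238 = 0.02238 mol
V = nRT/P = 0.02238 × 62.36 × 427.15 / 12300 = 0.04847 L

0.0485 L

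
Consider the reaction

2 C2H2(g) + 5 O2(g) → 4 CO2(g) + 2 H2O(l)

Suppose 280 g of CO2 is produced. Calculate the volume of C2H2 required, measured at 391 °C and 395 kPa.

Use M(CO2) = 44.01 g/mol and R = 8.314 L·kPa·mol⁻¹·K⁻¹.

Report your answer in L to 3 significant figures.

n(CO2) = 280.0 / 44.01 = 6.362 mol
n(C2H2) = (2/4) × 6.362 = 3.181 mol
V = nRT/P = 3.181 × 8.314 × 664.15 / 395 = 44.47 L

44.5 L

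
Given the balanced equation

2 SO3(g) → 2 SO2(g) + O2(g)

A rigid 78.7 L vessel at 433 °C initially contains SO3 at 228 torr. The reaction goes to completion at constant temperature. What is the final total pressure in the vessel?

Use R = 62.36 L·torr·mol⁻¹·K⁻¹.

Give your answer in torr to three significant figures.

At constant T and V, P ∝ n(gas): 2 mol gas → 3 mol gas.
P_final = (3/2) × 228 = 342.0 torr

342 torr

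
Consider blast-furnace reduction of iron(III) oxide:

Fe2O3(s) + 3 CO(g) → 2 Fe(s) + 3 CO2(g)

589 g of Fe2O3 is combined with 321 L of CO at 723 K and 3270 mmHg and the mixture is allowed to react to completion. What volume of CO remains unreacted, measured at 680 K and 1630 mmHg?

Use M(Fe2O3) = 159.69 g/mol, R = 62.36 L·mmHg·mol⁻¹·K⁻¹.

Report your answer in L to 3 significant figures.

n(Fe2O3) = 589 / 159.69 = 3.688 mol
n(CO) = PV/RT = (3270 × 321) / (62.36 × 723) = 23.28 mol
For 3.688 mol Fe2O3, stoichiometry requires (3/1) × 3.688 = 11.06 mol CO; 23.28 mol is available, so Fe2O3 is limiting.
n(CO) consumed = (3/1) × 3.688 = 11.06 mol; remaining = 23.28 − 11.06 = 12.22 mol
V(CO) = nRT/P = 12.22 × 62.36 × 680 / 1630 = 317.9 L

318 L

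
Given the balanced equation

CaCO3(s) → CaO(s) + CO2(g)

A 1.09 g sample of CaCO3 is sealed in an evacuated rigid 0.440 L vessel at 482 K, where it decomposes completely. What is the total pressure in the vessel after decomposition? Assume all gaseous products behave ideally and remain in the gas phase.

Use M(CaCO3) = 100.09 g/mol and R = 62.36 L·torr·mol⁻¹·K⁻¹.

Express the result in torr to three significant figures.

n(CaCO3) = 1.09 / 100.09 = 0.01089 mol
n(gas produced) = (1/1) × 0.01089 = 0.01089 mol
P = nRT/V = 0.01089 × 62.36 × 482 / 0.440 = 743.9 torr

744 torr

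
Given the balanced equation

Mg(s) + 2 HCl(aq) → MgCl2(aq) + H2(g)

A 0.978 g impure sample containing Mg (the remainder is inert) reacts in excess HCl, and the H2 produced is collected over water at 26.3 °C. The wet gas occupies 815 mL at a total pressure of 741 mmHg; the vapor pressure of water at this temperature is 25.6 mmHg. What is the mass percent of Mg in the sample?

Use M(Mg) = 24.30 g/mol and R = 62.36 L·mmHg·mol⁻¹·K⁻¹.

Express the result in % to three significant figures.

77.6 %

P(H2) = 741 − 25.6 = 715.4 mmHg
n(H2) = PV/RT = (715.4 × 0.8150) / (62.36 × 299.45) = 0.03122 mol
n(Mg) = (1/1) × 0.03122 = 0.03122 mol
m(Mg) = 0.03122 × 24.30 = 0.7586 g
%Mg = 0.7586 / 0.978 × 100 = 77.57%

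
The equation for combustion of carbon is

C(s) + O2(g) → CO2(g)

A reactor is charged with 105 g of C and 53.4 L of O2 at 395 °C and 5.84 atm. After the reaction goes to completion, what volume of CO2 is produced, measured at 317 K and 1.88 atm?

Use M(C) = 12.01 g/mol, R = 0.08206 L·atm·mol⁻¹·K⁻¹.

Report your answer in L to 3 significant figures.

78.7 L

n(C) = 105 / 12.01 = 8.743 mol
n(O2) = PV/RT = (5.84 × 53.4) / (0.08206 × 668.15) = 5.688 mol
For 8.743 mol C, stoichiometry requires (1/1) × 8.743 = 8.743 mol O2; 5.688 mol is available, so O2 is limiting.
n(CO2) = (1/1) × 5.688 = 5.688 mol
V(CO2) = nRT/P = 5.688 × 0.08206 × 317 / 1.88 = 78.70 L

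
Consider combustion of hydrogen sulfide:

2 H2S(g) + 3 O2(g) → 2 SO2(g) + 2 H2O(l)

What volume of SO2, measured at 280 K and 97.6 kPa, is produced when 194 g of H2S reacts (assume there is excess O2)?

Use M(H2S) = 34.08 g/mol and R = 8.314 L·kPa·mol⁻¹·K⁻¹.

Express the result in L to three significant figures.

136 L

n(H2S) = 194.0 / 34.08 = 5.692 mol
n(SO2) = (2/2) × 5.692 = 5.692 mol
V = nRT/P = 5.692 × 8.314 × 280 / 97.6 = 135.8 L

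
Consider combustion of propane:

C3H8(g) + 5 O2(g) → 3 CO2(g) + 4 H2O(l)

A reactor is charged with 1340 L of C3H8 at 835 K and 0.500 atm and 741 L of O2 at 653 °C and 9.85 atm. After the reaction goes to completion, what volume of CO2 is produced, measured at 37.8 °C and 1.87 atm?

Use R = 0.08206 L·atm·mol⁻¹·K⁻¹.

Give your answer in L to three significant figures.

400 L

n(C3H8) = PV/RT = (0.500 × 1340) / (0.08206 × 835) = 9.778 mol
n(O2) = PV/RT = (9.85 × 741) / (0.08206 × 926.15) = 96.04 mol
For 9.778 mol C3H8, stoichiometry requires (5/1) × 9.778 = 48.89 mol O2; 96.04 mol is available, so C3H8 is limiting.
n(CO2) = (3/1) × 9.778 = 29.33 mol
V(CO2) = nRT/P = 29.33 × 0.08206 × 310.95 / 1.87 = 400.2 L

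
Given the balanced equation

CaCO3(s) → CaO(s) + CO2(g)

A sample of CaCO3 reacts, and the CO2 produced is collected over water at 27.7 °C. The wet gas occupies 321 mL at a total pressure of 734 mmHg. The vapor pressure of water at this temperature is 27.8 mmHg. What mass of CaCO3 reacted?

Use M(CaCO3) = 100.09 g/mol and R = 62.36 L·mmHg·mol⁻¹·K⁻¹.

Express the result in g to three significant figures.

P(CO2) = 734 − 27.8 = 706.2 mmHg
n(CO2) = PV/RT = (706.2 × 0.3210) / (62.36 × 300.85) = 0.01208 mol
n(CaCO3) = (1/1) × 0.01208 = 0.01208 mol
m(CaCO3) = 0.01208 × 100.09 = 1.209 g

1.21 g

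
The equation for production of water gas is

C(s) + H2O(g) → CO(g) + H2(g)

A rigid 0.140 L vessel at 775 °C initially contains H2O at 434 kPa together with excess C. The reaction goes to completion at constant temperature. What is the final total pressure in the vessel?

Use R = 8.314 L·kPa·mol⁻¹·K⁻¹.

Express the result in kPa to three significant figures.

Rigid vessel, constant T ⇒ P scales with total gas moles (1 → 2).
P_final = (2/1) × 434 = 868.0 kPa

868 kPa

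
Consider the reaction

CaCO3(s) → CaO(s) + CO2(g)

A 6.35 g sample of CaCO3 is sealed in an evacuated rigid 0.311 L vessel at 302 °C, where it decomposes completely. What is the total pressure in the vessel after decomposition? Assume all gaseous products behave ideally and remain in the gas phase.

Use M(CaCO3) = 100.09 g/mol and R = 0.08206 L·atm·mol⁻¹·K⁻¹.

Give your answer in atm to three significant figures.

n(CaCO3) = 6.35 / 100.09 = 0.06344 mol
n(gas produced) = (1/1) × 0.06344 = 0.06344 mol
P = nRT/V = 0.06344 × 0.08206 × 575.15 / 0.311 = 9.628 atm

9.63 atm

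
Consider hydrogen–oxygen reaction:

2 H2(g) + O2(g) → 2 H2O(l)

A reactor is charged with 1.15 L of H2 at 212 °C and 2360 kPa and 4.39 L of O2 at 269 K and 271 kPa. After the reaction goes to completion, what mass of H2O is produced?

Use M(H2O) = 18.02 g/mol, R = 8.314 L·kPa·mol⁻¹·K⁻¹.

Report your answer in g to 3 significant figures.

12.1 g

n(H2) = PV/RT = (2360 × 1.15) / (8.314 × 485.15) = 0.6729 mol
n(O2) = PV/RT = (271 × 4.39) / (8.314 × 269) = 0.5320 mol
For 0.6729 mol H2, stoichiometry requires (1/2) × 0.6729 = 0.3365 mol O2; 0.5320 mol is available, so H2 is limiting.
n(H2O) = (2/2) × 0.6729 = 0.6729 mol
m(H2O) = 0.6729 × 18.02 = 12.13 g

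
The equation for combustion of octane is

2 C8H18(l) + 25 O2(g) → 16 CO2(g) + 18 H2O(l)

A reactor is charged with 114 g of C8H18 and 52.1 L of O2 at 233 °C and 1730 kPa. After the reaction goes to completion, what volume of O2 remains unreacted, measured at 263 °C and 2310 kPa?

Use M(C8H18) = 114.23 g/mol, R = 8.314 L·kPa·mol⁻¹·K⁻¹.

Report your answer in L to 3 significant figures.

17.3 L

n(C8H18) = 114 / 114.23 = 0.9980 mol
n(O2) = PV/RT = (1730 × 52.1) / (8.314 × 506.15) = 21.42 mol
For 0.9980 mol C8H18, stoichiometry requires (25/2) × 0.9980 = 12.47 mol O2; 21.42 mol is available, so C8H18 is limiting.
n(O2) consumed = (25/2) × 0.9980 = 12.47 mol; remaining = 21.42 − 12.47 = 8.950 mol
V(O2) = nRT/P = 8.950 × 8.314 × 536.15 / 2310 = 17.27 L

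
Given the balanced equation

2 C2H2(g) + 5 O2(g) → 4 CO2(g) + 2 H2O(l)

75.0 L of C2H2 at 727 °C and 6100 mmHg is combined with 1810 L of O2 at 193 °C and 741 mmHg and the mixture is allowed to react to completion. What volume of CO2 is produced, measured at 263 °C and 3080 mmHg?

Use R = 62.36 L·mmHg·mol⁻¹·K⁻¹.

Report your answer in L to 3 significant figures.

n(C2H2) = PV/RT = (6100 × 75.0) / (62.36 × 1000.15) = 7.335 mol
n(O2) = PV/RT = (741 × 1810) / (62.36 × 466.15) = 46.14 mol
For 7.335 mol C2H2, stoichiometry requires (5/2) × 7.335 = 18.34 mol O2; 46.14 mol is available, so C2H2 is limiting.
n(CO2) = (4/2) × 7.335 = 14.67 mol
V(CO2) = nRT/P = 14.67 × 62.36 × 536.15 / 3080 = 159.2 L

159 L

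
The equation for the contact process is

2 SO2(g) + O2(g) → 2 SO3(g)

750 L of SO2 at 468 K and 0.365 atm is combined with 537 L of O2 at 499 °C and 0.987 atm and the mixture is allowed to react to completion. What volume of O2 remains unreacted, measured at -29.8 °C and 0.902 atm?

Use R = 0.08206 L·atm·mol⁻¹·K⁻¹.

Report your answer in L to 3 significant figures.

n(SO2) = PV/RT = (0.365 × 750) / (0.08206 × 468) = 7.128 mol
n(O2) = PV/RT = (0.987 × 537) / (0.08206 × 772.15) = 8.365 mol
For 7.128 mol SO2, stoichiometry requires (1/2) × 7.128 = 3.564 mol O2; 8.365 mol is available, so SO2 is limiting.
n(O2) consumed = (1/2) × 7.128 = 3.564 mol; remaining = 8.365 − 3.564 = 4.801 mol
V(O2) = nRT/P = 4.801 × 0.08206 × 243.35 / 0.902 = 106.3 L

106 L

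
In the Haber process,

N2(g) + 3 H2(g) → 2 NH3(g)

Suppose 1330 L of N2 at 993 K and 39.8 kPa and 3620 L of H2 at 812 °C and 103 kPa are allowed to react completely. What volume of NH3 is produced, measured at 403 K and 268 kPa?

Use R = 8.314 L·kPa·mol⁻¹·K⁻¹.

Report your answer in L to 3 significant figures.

n(N2) = PV/RT = (39.8 × 1330) / (8.314 × 993) = 6.412 mol
n(H2) = PV/RT = (103 × 3620) / (8.314 × 1085.15) = 41.33 mol
For 6.412 mol N2, stoichiometry requires (3/1) × 6.412 = 19.24 mol H2; 41.33 mol is available, so N2 is limiting.
n(NH3) = (2/1) × 6.412 = 12.82 mol
V(NH3) = nRT/P = 12.82 × 8.314 × 403 / 268 = 160.3 L

160 L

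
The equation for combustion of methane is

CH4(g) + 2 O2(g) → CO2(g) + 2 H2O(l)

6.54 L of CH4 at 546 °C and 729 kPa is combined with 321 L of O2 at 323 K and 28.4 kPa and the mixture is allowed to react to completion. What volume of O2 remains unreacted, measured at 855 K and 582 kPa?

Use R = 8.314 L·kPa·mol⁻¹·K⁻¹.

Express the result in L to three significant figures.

n(CH4) = PV/RT = (729 × 6.54) / (8.314 × 819.15) = 0.7001 mol
n(O2) = PV/RT = (28.4 × 321) / (8.314 × 323) = 3.395 mol
For 0.7001 mol CH4, stoichiometry requires (2/1) × 0.7001 = 1.400 mol O2; 3.395 mol is available, so CH4 is limiting.
n(O2) consumed = (2/1) × 0.7001 = 1.400 mol; remaining = 3.395 − 1.400 = 1.995 mol
V(O2) = nRT/P = 1.995 × 8.314 × 855 / 582 = 24.37 L

24.4 L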